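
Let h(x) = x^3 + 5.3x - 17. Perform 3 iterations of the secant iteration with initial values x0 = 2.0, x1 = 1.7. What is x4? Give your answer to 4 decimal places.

h(2.0) = 1.600000, h(1.7) = -3.077000
x2 = 1.700000 − (-3.077000)·(1.700000 − 2.000000) / (-3.077000 − 1.600000) = 1.700000 − (0.923100)/(-4.677000) = 1.897370
h(1.897370) = -0.113381
x3 = 1.897370 − (-0.113381)·(1.897370 − 1.700000) / (-0.113381 − (-3.077000)) = 1.897370 − (-0.022378)/(2.963619) = 1.904921
h(1.904921) = 0.008514
x4 = 1.904921 − 0.008514·(1.904921 − 1.897370) / (0.008514 − (-0.113381)) = 1.904921 − (0.000064)/(0.121895) = 1.904394

1.9044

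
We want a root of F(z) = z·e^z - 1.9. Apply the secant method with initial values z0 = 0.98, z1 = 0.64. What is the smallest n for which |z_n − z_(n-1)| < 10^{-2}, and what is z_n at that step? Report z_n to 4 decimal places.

F(0.98) = 0.711167, F(0.64) = -0.686252
z2 = 0.640000 − (-0.686252)·(-0.340000)/(-1.397419) = 0.806969;  |Δ| = 0.166969
F(0.806969) = -0.091498
z3 = 0.806969 − (-0.091498)·(0.166969)/(0.594755) = 0.832656;  |Δ| = 0.025687
F(0.832656) = 0.014623
z4 = 0.832656 − 0.014623·(0.025687)/(0.106121) = 0.829116;  |Δ| = 0.003540
|z4 − z3| = 0.003540 < 10^{-2}

n = 4, z_n = 0.8291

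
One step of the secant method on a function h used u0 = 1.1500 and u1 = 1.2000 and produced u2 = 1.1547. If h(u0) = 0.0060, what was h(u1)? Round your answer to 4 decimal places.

-0.0578

The secant line through (1.1500, 0.0060) and (1.2000, h(u1)) crosses zero at u2 = 1.1547.
So (1.1500, 0.0060), (1.2000, h(u1)), (1.1547, 0) are collinear:
h(u1) = 0.0060 · (1.2000 − 1.1547) / (1.1500 − 1.1547) = 0.0060 · (0.045300)/(-0.004700) = -0.057830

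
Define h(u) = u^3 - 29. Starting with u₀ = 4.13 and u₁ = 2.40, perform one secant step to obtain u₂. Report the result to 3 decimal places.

2.864

h(4.13) = 41.44500, h(2.40) = -15.17600
u₂ = 2.40000 − (-15.17600)·(2.40000 − 4.13000) / (-15.17600 − 41.44500) = 2.40000 − (26.25448)/(-56.62100) = 2.86369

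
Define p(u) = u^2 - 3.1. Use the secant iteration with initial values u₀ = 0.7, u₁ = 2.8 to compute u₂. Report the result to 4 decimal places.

p(0.7) = -2.610000, p(2.8) = 4.740000
u₂ = 2.800000 − 4.740000·(2.800000 − 0.700000) / (4.740000 − (-2.610000)) = 2.800000 − (9.954000)/(7.350000) = 1.445714

1.4457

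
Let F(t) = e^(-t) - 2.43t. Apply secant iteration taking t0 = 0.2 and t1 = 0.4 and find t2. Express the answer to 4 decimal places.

F(0.2) = 0.332731, F(0.4) = -0.301680
t2 = 0.400000 − (-0.301680)·(0.400000 − 0.200000) / (-0.301680 − 0.332731) = 0.400000 − (-0.060336)/(-0.634411) = 0.304894

0.3049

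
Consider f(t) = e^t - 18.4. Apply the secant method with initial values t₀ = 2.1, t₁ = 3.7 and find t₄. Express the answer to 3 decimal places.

f(2.1) = -10.23383, f(3.7) = 22.04730
t₂ = 3.70000 − 22.04730·(3.70000 − 2.10000) / (22.04730 − (-10.23383)) = 3.70000 − (35.27569)/(32.28113) = 2.60724
f(2.60724) = -4.83850
t₃ = 2.60724 − (-4.83850)·(2.60724 − 3.70000) / (-4.83850 − 22.04730) = 2.60724 − (5.28734)/(-26.88580) = 2.80389
f(2.80389) = -1.89119
t₄ = 2.80389 − (-1.89119)·(2.80389 − 2.60724) / (-1.89119 − (-4.83850)) = 2.80389 − (-0.37192)/(2.94731) = 2.93008

2.930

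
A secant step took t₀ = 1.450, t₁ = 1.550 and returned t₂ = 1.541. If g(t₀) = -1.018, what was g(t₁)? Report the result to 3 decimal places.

0.101

The secant line through (1.450, -1.018) and (1.550, g(t₁)) crosses zero at t₂ = 1.541.
So (1.450, -1.018), (1.550, g(t₁)), (1.541, 0) are collinear:
g(t₁) = -1.018 · (1.550 − 1.541) / (1.450 − 1.541) = -1.018 · (0.00900)/(-0.09100) = 0.10068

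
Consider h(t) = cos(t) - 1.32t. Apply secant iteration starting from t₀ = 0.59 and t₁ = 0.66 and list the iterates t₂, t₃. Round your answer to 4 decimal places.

h(0.59) = 0.052141, h(0.66) = -0.081208
t₂ = 0.660000 − (-0.081208)·(0.660000 − 0.590000) / (-0.081208 − 0.052141) = 0.660000 − (-0.005685)/(-0.133348) = 0.617371
h(0.617371) = 0.000474
t₃ = 0.617371 − 0.000474·(0.617371 − 0.660000) / (0.000474 − (-0.081208)) = 0.617371 − (-0.000020)/(0.081682) = 0.617618

0.6174, 0.6176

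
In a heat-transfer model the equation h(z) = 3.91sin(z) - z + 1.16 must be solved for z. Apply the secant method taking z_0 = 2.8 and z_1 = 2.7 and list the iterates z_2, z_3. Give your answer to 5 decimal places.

2.72841, 2.72875

h(2.8) = -0.3301963, h(2.7) = 0.1310553
z_2 = 2.7000000 − 0.1310553·(2.7000000 − 2.8000000) / (0.1310553 − (-0.3301963)) = 2.7000000 − (-0.0131055)/(0.4612517) = 2.7284130
h(2.7284130) = 0.0015437
z_3 = 2.7284130 − 0.0015437·(2.7284130 − 2.7000000) / (0.0015437 − 0.1310553) = 2.7284130 − (0.0000439)/(-0.1295116) = 2.7287517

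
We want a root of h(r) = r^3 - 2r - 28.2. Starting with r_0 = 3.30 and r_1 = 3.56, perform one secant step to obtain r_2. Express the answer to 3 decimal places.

h(3.30) = 1.13700, h(3.56) = 9.79802
r_2 = 3.56000 − 9.79802·(3.56000 − 3.30000) / (9.79802 − 1.13700) = 3.56000 − (2.54748)/(8.66102) = 3.26587

3.266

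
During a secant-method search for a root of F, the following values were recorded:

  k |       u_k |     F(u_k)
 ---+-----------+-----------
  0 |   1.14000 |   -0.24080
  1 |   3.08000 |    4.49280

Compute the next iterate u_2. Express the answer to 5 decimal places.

u_2 = 3.08000 − 4.49280·(3.08000 − 1.14000) / (4.49280 − (-0.24080))
   = 3.08000 − (8.7160320)/(4.7336000) = 1.2386885

1.23869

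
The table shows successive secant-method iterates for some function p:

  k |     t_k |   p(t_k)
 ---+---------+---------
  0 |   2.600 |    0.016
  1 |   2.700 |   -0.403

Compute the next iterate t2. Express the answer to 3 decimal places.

t2 = 2.700 − (-0.403)·(2.700 − 2.600) / (-0.403 − 0.016)
   = 2.700 − (-0.04030)/(-0.41900) = 2.60382

2.604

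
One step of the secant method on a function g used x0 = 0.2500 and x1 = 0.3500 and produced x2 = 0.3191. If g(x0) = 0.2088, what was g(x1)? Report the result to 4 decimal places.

-0.0934

The secant line through (0.2500, 0.2088) and (0.3500, g(x1)) crosses zero at x2 = 0.3191.
So (0.2500, 0.2088), (0.3500, g(x1)), (0.3191, 0) are collinear:
g(x1) = 0.2088 · (0.3500 − 0.3191) / (0.2500 − 0.3191) = 0.2088 · (0.030900)/(-0.069100) = -0.093371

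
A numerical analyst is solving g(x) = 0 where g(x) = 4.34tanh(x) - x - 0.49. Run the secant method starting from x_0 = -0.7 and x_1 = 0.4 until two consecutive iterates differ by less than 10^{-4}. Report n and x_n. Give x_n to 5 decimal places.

n = 5, x_n = 0.14810

g(-0.7) = -2.4129562, g(0.4) = 0.7589785
x_2 = 0.4000000 − 0.7589785·(1.1000000)/(3.1719346) = 0.1367927;  |Δ| = 0.2632073
g(0.1367927) = -0.0367879
x_3 = 0.1367927 − (-0.0367879)·(-0.2632073)/(-0.7957664) = 0.1489606;  |Δ| = 0.0121679
g(0.1489606) = 0.0027889
x_4 = 0.1489606 − 0.0027889·(0.0121679)/(0.0395768) = 0.1481032;  |Δ| = 0.0008575
g(0.1481032) = 0.0000059
x_5 = 0.1481032 − 0.0000059·(-0.0008575)/(-0.0027830) = 0.1481014;  |Δ| = 0.0000018
|x_5 − x_4| = 0.0000018 < 10^{-4}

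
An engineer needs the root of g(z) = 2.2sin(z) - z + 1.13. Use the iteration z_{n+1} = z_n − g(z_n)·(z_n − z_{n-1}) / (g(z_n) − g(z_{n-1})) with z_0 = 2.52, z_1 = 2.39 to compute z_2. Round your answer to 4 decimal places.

g(2.52) = -0.108873, g(2.39) = 0.242167
z_2 = 2.390000 − 0.242167·(2.390000 − 2.520000) / (0.242167 − (-0.108873)) = 2.390000 − (-0.031482)/(0.351040) = 2.479681

2.4797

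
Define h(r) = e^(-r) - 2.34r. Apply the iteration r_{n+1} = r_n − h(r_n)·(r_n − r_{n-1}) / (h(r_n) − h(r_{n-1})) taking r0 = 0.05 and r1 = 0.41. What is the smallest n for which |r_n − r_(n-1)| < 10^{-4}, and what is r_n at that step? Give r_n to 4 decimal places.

h(0.05) = 0.834229, h(0.41) = -0.295750
r2 = 0.410000 − (-0.295750)·(0.360000)/(-1.129979) = 0.315777;  |Δ| = 0.094223
h(0.315777) = -0.009696
r3 = 0.315777 − (-0.009696)·(-0.094223)/(0.286053) = 0.312583;  |Δ| = 0.003194
h(0.312583) = 0.000110
r4 = 0.312583 − 0.000110·(-0.003194)/(0.009807) = 0.312619;  |Δ| = 0.000036
|r4 − r3| = 0.000036 < 10^{-4}

n = 4, r_n = 0.3126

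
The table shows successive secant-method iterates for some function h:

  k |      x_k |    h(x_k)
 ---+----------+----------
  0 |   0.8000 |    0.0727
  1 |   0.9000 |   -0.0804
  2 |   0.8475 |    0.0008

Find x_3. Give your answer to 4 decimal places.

0.8480

x_3 = 0.8475 − 0.0008·(0.8475 − 0.9000) / (0.0008 − (-0.0804))
   = 0.8475 − (-0.000042)/(0.081200) = 0.848017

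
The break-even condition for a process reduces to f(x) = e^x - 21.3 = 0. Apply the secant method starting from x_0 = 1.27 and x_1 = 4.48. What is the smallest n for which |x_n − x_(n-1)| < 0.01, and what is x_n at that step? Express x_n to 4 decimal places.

f(1.27) = -17.739147, f(4.48) = 66.934673
x_2 = 4.480000 − 66.934673·(3.210000)/(84.673820) = 1.942494;  |Δ| = 2.537506
f(1.942494) = -14.323870
x_3 = 1.942494 − (-14.323870)·(-2.537506)/(-81.258543) = 2.389794;  |Δ| = 0.447299
f(2.389794) = -10.388756
x_4 = 2.389794 − (-10.388756)·(0.447299)/(3.935114) = 3.570671;  |Δ| = 1.180877
f(3.570671) = 14.240425
x_5 = 3.570671 − 14.240425·(1.180877)/(24.629181) = 2.887896;  |Δ| = 0.682775
f(2.887896) = -3.344513
x_6 = 2.887896 − (-3.344513)·(-0.682775)/(-17.584938) = 3.017754;  |Δ| = 0.129858
f(3.017754) = -0.854679
x_7 = 3.017754 − (-0.854679)·(0.129858)/(2.489834) = 3.062330;  |Δ| = 0.044576
f(3.062330) = 0.077312
x_8 = 3.062330 − 0.077312·(0.044576)/(0.931992) = 3.058632;  |Δ| = 0.003698
|x_8 − x_7| = 0.003698 < 0.01

n = 8, x_n = 3.0586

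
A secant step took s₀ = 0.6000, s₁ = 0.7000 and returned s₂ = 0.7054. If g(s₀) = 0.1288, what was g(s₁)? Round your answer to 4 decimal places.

0.0066

The secant line through (0.6000, 0.1288) and (0.7000, g(s₁)) crosses zero at s₂ = 0.7054.
So (0.6000, 0.1288), (0.7000, g(s₁)), (0.7054, 0) are collinear:
g(s₁) = 0.1288 · (0.7000 − 0.7054) / (0.6000 − 0.7054) = 0.1288 · (-0.005400)/(-0.105400) = 0.006599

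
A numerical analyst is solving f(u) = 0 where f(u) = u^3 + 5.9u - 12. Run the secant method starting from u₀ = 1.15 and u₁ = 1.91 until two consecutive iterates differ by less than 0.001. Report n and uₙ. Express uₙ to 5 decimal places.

n = 5, uₙ = 1.48210

f(1.15) = -3.6941250, f(1.91) = 6.2368710
u₂ = 1.9100000 − 6.2368710·(0.7600000)/(9.9309960) = 1.4327043;  |Δ| = 0.4772957
f(1.4327043) = -0.6062165
u₃ = 1.4327043 − (-0.6062165)·(-0.4772957)/(-6.8430875) = 1.4749870;  |Δ| = 0.0422827
f(1.4749870) = -0.0886144
u₄ = 1.4749870 − (-0.0886144)·(0.0422827)/(0.5176021) = 1.4822259;  |Δ| = 0.0072389
f(1.4822259) = 0.0015737
u₅ = 1.4822259 − 0.0015737·(0.0072389)/(0.0901881) = 1.4820996;  |Δ| = 0.0001263
|u₅ − u₄| = 0.0001263 < 0.001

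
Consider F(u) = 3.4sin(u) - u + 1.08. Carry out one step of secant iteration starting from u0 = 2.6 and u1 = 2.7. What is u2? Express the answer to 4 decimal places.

F(2.6) = 0.232705, F(2.7) = -0.166908
u2 = 2.700000 − (-0.166908)·(2.700000 − 2.600000) / (-0.166908 − 0.232705) = 2.700000 − (-0.016691)/(-0.399613) = 2.658232

2.6582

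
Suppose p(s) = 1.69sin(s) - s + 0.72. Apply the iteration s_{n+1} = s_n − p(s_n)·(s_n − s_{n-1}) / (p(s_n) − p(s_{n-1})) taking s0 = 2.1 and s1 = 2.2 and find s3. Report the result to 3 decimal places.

2.142

p(2.1) = 0.07882, p(2.2) = -0.11364
s2 = 2.20000 − (-0.11364)·(2.20000 − 2.10000) / (-0.11364 − 0.07882) = 2.20000 − (-0.01136)/(-0.19246) = 2.14095
p(2.14095) = 0.00171
s3 = 2.14095 − 0.00171·(2.14095 − 2.20000) / (0.00171 − (-0.11364)) = 2.14095 − (-0.00010)/(0.11535) = 2.14183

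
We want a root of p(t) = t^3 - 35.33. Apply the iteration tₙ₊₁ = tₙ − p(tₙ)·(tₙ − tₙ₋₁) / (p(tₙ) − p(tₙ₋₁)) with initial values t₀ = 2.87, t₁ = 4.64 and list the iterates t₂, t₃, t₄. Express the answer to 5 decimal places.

p(2.87) = -11.6900970, p(4.64) = 64.5673440
t₂ = 4.6400000 − 64.5673440·(4.6400000 − 2.8700000) / (64.5673440 − (-11.6900970)) = 4.6400000 − (114.2841989)/(76.2574410) = 3.1413371
p(3.1413371) = -4.3312898
t₃ = 3.1413371 − (-4.3312898)·(3.1413371 − 4.6400000) / (-4.3312898 − 64.5673440) = 3.1413371 − (6.4911434)/(-68.8986338) = 3.2355500
p(3.2355500) = -1.4577256
t₄ = 3.2355500 − (-1.4577256)·(3.2355500 − 3.1413371) / (-1.4577256 − (-4.3312898)) = 3.2355500 − (-0.1373366)/(2.8735643) = 3.2833432

3.14134, 3.23555, 3.28334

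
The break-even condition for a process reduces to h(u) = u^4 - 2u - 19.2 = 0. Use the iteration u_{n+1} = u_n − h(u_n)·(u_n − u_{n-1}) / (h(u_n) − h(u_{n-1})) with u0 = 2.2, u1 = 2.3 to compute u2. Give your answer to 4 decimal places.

h(2.2) = -0.174400, h(2.3) = 4.184100
u2 = 2.300000 − 4.184100·(2.300000 − 2.200000) / (4.184100 − (-0.174400)) = 2.300000 − (0.418410)/(4.358500) = 2.204001

2.2040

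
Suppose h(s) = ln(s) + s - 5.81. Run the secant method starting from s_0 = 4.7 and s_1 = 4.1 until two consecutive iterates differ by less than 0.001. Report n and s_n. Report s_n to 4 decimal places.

n = 4, s_n = 4.3417

h(4.7) = 0.437563, h(4.1) = -0.299013
s_2 = 4.100000 − (-0.299013)·(-0.600000)/(-0.736576) = 4.343570;  |Δ| = 0.243570
h(4.343570) = 0.002267
s_3 = 4.343570 − 0.002267·(0.243570)/(0.301280) = 4.341738;  |Δ| = 0.001833
h(4.341738) = 0.000012
s_4 = 4.341738 − 0.000012·(-0.001833)/(-0.002255) = 4.341728;  |Δ| = 0.000010
|s_4 − s_3| = 0.000010 < 0.001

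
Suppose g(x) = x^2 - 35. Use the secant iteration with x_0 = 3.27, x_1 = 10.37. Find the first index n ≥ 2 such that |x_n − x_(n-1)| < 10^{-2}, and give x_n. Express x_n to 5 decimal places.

n = 6, x_n = 5.91608

g(3.27) = -24.3071000, g(10.37) = 72.5369000
x_2 = 10.3700000 − 72.5369000·(7.1000000)/(96.8440000) = 5.0520455;  |Δ| = 5.3179545
g(5.0520455) = -9.4768367
x_3 = 5.0520455 − (-9.4768367)·(-5.3179545)/(-82.0137367) = 5.6665448;  |Δ| = 0.6144993
g(5.6665448) = -2.8902701
x_4 = 5.6665448 − (-2.8902701)·(0.6144993)/(6.5865666) = 5.9361950;  |Δ| = 0.2696502
g(5.9361950) = 0.2384111
x_5 = 5.9361950 − 0.2384111·(0.2696502)/(3.1286812) = 5.9156472;  |Δ| = 0.0205478
g(5.9156472) = -0.0051185
x_6 = 5.9156472 − (-0.0051185)·(-0.0205478)/(-0.2435296) = 5.9160790;  |Δ| = 0.0004319
|x_6 − x_5| = 0.0004319 < 10^{-2}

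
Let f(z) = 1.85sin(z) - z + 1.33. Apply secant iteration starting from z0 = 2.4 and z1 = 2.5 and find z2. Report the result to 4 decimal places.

2.4741

f(2.4) = 0.179607, f(2.5) = -0.062827
z2 = 2.500000 − (-0.062827)·(2.500000 − 2.400000) / (-0.062827 − 0.179607) = 2.500000 − (-0.006283)/(-0.242433) = 2.474085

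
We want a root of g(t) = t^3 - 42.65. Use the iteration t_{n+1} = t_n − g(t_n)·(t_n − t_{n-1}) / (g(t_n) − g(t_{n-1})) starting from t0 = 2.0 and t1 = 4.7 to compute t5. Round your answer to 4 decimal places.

g(2.0) = -34.650000, g(4.7) = 61.173000
t2 = 4.700000 − 61.173000·(4.700000 − 2.000000) / (61.173000 − (-34.650000)) = 4.700000 − (165.167100)/(95.823000) = 2.976331
g(2.976331) = -16.284025
t3 = 2.976331 − (-16.284025)·(2.976331 − 4.700000) / (-16.284025 − 61.173000) = 2.976331 − (28.068263)/(-77.457025) = 3.338703
g(3.338703) = -5.433671
t4 = 3.338703 − (-5.433671)·(3.338703 − 2.976331) / (-5.433671 − (-16.284025)) = 3.338703 − (-1.969011)/(10.850354) = 3.520173
g(3.520173) = 0.970645
t5 = 3.520173 − 0.970645·(3.520173 − 3.338703) / (0.970645 − (-5.433671)) = 3.520173 − (0.176143)/(6.404316) = 3.492669

3.4927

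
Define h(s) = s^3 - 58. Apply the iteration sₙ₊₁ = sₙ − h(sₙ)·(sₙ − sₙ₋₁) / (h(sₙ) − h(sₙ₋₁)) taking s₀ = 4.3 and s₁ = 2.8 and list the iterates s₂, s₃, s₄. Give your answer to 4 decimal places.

h(4.3) = 21.507000, h(2.8) = -36.048000
s₂ = 2.800000 − (-36.048000)·(2.800000 − 4.300000) / (-36.048000 − 21.507000) = 2.800000 − (54.072000)/(-57.555000) = 3.739484
h(3.739484) = -5.708027
s₃ = 3.739484 − (-5.708027)·(3.739484 − 2.800000) / (-5.708027 − (-36.048000)) = 3.739484 − (-5.362600)/(30.339973) = 3.916234
h(3.916234) = 2.062858
s₄ = 3.916234 − 2.062858·(3.916234 − 3.739484) / (2.062858 − (-5.708027)) = 3.916234 − (0.364611)/(7.770885) = 3.869314

3.7395, 3.9162, 3.8693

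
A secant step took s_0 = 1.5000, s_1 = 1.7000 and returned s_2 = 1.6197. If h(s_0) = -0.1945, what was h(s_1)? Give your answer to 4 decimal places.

0.1305

The secant line through (1.5000, -0.1945) and (1.7000, h(s_1)) crosses zero at s_2 = 1.6197.
So (1.5000, -0.1945), (1.7000, h(s_1)), (1.6197, 0) are collinear:
h(s_1) = -0.1945 · (1.7000 − 1.6197) / (1.5000 − 1.6197) = -0.1945 · (0.080300)/(-0.119700) = 0.130479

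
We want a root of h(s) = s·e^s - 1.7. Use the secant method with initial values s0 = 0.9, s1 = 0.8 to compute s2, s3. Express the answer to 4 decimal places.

h(0.9) = 0.513643, h(0.8) = 0.080433
s2 = 0.800000 − 0.080433·(0.800000 − 0.900000) / (0.080433 − 0.513643) = 0.800000 − (-0.008043)/(-0.433210) = 0.781433
h(0.781433) = 0.007120
s3 = 0.781433 − 0.007120·(0.781433 − 0.800000) / (0.007120 − 0.080433) = 0.781433 − (-0.000132)/(-0.073313) = 0.779630

0.7814, 0.7796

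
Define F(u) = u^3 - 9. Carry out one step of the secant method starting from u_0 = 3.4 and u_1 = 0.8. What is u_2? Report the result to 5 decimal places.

1.36890

F(3.4) = 30.3040000, F(0.8) = -8.4880000
u_2 = 0.8000000 − (-8.4880000)·(0.8000000 − 3.4000000) / (-8.4880000 − 30.3040000) = 0.8000000 − (22.0688000)/(-38.7920000) = 1.3689008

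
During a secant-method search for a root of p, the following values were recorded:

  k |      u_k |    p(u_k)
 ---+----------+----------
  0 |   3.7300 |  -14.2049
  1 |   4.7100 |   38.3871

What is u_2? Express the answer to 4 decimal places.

u_2 = 4.7100 − 38.3871·(4.7100 − 3.7300) / (38.3871 − (-14.2049))
   = 4.7100 − (37.619358)/(52.592000) = 3.994694

3.9947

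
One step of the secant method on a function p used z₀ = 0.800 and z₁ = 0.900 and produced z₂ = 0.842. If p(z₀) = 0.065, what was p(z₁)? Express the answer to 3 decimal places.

The secant line through (0.800, 0.065) and (0.900, p(z₁)) crosses zero at z₂ = 0.842.
So (0.800, 0.065), (0.900, p(z₁)), (0.842, 0) are collinear:
p(z₁) = 0.065 · (0.900 − 0.842) / (0.800 − 0.842) = 0.065 · (0.05800)/(-0.04200) = -0.08976

-0.090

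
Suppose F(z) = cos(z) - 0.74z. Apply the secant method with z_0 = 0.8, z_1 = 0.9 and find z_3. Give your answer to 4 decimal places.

F(0.8) = 0.104707, F(0.9) = -0.044390
z_2 = 0.900000 − (-0.044390)·(0.900000 − 0.800000) / (-0.044390 − 0.104707) = 0.900000 − (-0.004439)/(-0.149097) = 0.870227
F(0.870227) = 0.000685
z_3 = 0.870227 − 0.000685·(0.870227 − 0.900000) / (0.000685 − (-0.044390)) = 0.870227 − (-0.000020)/(0.045075) = 0.870679

0.8707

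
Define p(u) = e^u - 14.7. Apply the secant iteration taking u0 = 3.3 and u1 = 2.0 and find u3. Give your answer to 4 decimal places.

2.7701

p(3.3) = 12.412639, p(2.0) = -7.310944
u2 = 2.000000 − (-7.310944)·(2.000000 − 3.300000) / (-7.310944 − 12.412639) = 2.000000 − (9.504227)/(-19.723583) = 2.481871
p(2.481871) = -2.736370
u3 = 2.481871 − (-2.736370)·(2.481871 − 2.000000) / (-2.736370 − (-7.310944)) = 2.481871 − (-1.318578)/(4.574574) = 2.770112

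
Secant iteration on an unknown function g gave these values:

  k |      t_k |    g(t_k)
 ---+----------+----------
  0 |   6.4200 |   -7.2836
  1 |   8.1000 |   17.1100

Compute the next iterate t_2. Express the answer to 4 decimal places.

t_2 = 8.1000 − 17.1100·(8.1000 − 6.4200) / (17.1100 − (-7.2836))
   = 8.1000 − (28.744800)/(24.393600) = 6.921625

6.9216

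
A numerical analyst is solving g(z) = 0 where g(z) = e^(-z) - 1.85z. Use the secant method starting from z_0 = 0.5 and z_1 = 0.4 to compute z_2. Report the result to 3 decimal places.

0.372

g(0.5) = -0.31847, g(0.4) = -0.06968
z_2 = 0.40000 − (-0.06968)·(0.40000 − 0.50000) / (-0.06968 − (-0.31847)) = 0.40000 − (0.00697)/(0.24879) = 0.37199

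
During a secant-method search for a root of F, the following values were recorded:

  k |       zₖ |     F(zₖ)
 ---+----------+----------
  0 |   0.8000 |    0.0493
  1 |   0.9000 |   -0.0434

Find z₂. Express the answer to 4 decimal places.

0.8532

z₂ = 0.9000 − (-0.0434)·(0.9000 − 0.8000) / (-0.0434 − 0.0493)
   = 0.9000 − (-0.004340)/(-0.092700) = 0.853182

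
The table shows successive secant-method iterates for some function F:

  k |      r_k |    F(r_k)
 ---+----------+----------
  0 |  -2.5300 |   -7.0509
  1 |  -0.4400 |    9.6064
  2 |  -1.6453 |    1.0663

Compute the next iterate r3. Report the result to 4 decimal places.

r3 = -1.6453 − 1.0663·(-1.6453 − (-0.4400)) / (1.0663 − 9.6064)
   = -1.6453 − (-1.285211)/(-8.540100) = -1.795791

-1.7958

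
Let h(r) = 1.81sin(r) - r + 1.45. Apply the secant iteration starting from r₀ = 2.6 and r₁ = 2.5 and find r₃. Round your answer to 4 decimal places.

h(2.6) = -0.216943, h(2.5) = 0.033235
r₂ = 2.500000 − 0.033235·(2.500000 − 2.600000) / (0.033235 − (-0.216943)) = 2.500000 − (-0.003323)/(0.250177) = 2.513284
h(2.513284) = 0.000592
r₃ = 2.513284 − 0.000592·(2.513284 − 2.500000) / (0.000592 − 0.033235) = 2.513284 − (0.000008)/(-0.032643) = 2.513525

2.5135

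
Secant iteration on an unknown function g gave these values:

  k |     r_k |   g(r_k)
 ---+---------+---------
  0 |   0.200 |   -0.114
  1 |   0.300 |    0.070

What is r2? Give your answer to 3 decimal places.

r2 = 0.300 − 0.070·(0.300 − 0.200) / (0.070 − (-0.114))
   = 0.300 − (0.00700)/(0.18400) = 0.26196

0.262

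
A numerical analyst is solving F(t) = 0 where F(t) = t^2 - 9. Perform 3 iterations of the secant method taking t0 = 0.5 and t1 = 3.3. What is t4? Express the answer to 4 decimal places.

3.0003

F(0.5) = -8.750000, F(3.3) = 1.890000
t2 = 3.300000 − 1.890000·(3.300000 − 0.500000) / (1.890000 − (-8.750000)) = 3.300000 − (5.292000)/(10.640000) = 2.802632
F(2.802632) = -1.145256
t3 = 2.802632 − (-1.145256)·(2.802632 − 3.300000) / (-1.145256 − 1.890000) = 2.802632 − (0.569614)/(-3.035256) = 2.990298
F(2.990298) = -0.058121
t4 = 2.990298 − (-0.058121)·(2.990298 − 2.802632) / (-0.058121 − (-1.145256)) = 2.990298 − (-0.010907)/(1.087136) = 3.000331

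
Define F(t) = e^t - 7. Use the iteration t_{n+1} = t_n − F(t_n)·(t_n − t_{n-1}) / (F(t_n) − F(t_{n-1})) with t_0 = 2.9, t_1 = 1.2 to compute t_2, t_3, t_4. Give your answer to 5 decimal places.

F(2.9) = 11.1741454, F(1.2) = -3.6798831
t_2 = 1.2000000 − (-3.6798831)·(1.2000000 − 2.9000000) / (-3.6798831 − 11.1741454) = 1.2000000 − (6.2558012)/(-14.8540284) = 1.6211518
F(1.6211518) = -1.9410860
t_3 = 1.6211518 − (-1.9410860)·(1.6211518 − 1.2000000) / (-1.9410860 − (-3.6798831)) = 1.6211518 − (-0.8174919)/(1.7387970) = 2.0912998
F(2.0912998) = 1.0954309
t_4 = 2.0912998 − 1.0954309·(2.0912998 − 1.6211518) / (1.0954309 − (-1.9410860)) = 2.0912998 − (0.5150146)/(3.0365170) = 1.9216928

1.62115, 2.09130, 1.92169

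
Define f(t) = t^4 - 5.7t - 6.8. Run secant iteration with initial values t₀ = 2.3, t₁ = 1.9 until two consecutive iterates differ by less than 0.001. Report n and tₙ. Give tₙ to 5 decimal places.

f(2.3) = 8.0741000, f(1.9) = -4.5979000
t₂ = 1.9000000 − (-4.5979000)·(-0.4000000)/(-12.6720000) = 2.0451357;  |Δ| = 0.1451357
f(2.0451357) = -0.9632968
t₃ = 2.0451357 − (-0.9632968)·(0.1451357)/(3.6346032) = 2.0836018;  |Δ| = 0.0384660
f(2.0836018) = 0.1711922
t₄ = 2.0836018 − 0.1711922·(0.0384660)/(1.1344890) = 2.0777973;  |Δ| = 0.0058044
f(2.0777973) = -0.0048687
t₅ = 2.0777973 − (-0.0048687)·(-0.0058044)/(-0.1760609) = 2.0779578;  |Δ| = 0.0001605
|t₅ − t₄| = 0.0001605 < 0.001

n = 5, tₙ = 2.07796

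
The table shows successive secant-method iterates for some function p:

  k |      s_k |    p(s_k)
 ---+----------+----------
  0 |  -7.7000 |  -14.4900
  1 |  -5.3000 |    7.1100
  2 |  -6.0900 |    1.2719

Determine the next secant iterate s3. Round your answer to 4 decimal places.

-6.2621

s3 = -6.0900 − 1.2719·(-6.0900 − (-5.3000)) / (1.2719 − 7.1100)
   = -6.0900 − (-1.004801)/(-5.838100) = -6.262111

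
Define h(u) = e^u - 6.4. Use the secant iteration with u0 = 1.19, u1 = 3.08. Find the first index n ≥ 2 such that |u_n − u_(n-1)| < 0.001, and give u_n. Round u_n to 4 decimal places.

h(1.19) = -3.112919, h(3.08) = 15.358402
u2 = 3.080000 − 15.358402·(1.890000)/(18.471321) = 1.508516;  |Δ| = 1.571484
h(1.508516) = -1.879981
u3 = 1.508516 − (-1.879981)·(-1.571484)/(-17.238383) = 1.679899;  |Δ| = 0.171383
h(1.679899) = -1.034987
u4 = 1.679899 − (-1.034987)·(0.171383)/(0.844994) = 1.889816;  |Δ| = 0.209917
h(1.889816) = 0.218151
u5 = 1.889816 − 0.218151·(0.209917)/(1.253137) = 1.853273;  |Δ| = 0.036543
h(1.853273) = -0.019332
u6 = 1.853273 − (-0.019332)·(-0.036543)/(-0.237482) = 1.856248;  |Δ| = 0.002975
h(1.856248) = -0.000323
u7 = 1.856248 − (-0.000323)·(0.002975)/(0.019009) = 1.856298;  |Δ| = 0.000051
|u7 − u6| = 0.000051 < 0.001

n = 7, u_n = 1.8563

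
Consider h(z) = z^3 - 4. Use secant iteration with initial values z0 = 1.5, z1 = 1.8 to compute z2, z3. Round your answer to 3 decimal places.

h(1.5) = -0.62500, h(1.8) = 1.83200
z2 = 1.80000 − 1.83200·(1.80000 − 1.50000) / (1.83200 − (-0.62500)) = 1.80000 − (0.54960)/(2.45700) = 1.57631
h(1.57631) = -0.08324
z3 = 1.57631 − (-0.08324)·(1.57631 − 1.80000) / (-0.08324 − 1.83200) = 1.57631 − (0.01862)/(-1.91524) = 1.58603

1.576, 1.586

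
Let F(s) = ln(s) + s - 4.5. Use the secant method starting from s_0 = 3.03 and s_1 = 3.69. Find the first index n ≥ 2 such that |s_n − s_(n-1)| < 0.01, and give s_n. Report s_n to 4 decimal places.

F(3.03) = -0.361437, F(3.69) = 0.495626
s_2 = 3.690000 − 0.495626·(0.660000)/(0.857064) = 3.308332;  |Δ| = 0.381668
F(3.308332) = 0.004777
s_3 = 3.308332 − 0.004777·(-0.381668)/(-0.490850) = 3.304618;  |Δ| = 0.003714
|s_3 − s_2| = 0.003714 < 0.01

n = 3, s_n = 3.3046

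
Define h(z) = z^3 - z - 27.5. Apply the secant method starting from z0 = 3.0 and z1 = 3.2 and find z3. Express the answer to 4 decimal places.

h(3.0) = -3.500000, h(3.2) = 2.068000
z2 = 3.200000 − 2.068000·(3.200000 − 3.000000) / (2.068000 − (-3.500000)) = 3.200000 − (0.413600)/(5.568000) = 3.125718
h(3.125718) = -0.087089
z3 = 3.125718 − (-0.087089)·(3.125718 − 3.200000) / (-0.087089 − 2.068000) = 3.125718 − (0.006469)/(-2.155089) = 3.128720

3.1287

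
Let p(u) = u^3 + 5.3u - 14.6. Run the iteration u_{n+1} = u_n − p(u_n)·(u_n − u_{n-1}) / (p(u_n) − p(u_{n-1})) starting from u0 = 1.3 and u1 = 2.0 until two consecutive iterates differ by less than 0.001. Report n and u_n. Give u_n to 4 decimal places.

n = 5, u_n = 1.7476

p(1.3) = -5.513000, p(2.0) = 4.000000
u2 = 2.000000 − 4.000000·(0.700000)/(9.513000) = 1.705666;  |Δ| = 0.294334
p(1.705666) = -0.597683
u3 = 1.705666 − (-0.597683)·(-0.294334)/(-4.597683) = 1.743928;  |Δ| = 0.038262
p(1.743928) = -0.053395
u4 = 1.743928 − (-0.053395)·(0.038262)/(0.544288) = 1.747682;  |Δ| = 0.003754
p(1.747682) = 0.000820
u5 = 1.747682 − 0.000820·(0.003754)/(0.054214) = 1.747625;  |Δ| = 0.000057
|u5 − u4| = 0.000057 < 0.001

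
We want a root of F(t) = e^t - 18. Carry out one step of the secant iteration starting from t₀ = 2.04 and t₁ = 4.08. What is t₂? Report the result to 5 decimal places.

2.44873

F(2.04) = -10.3093908, F(4.08) = 41.1454698
t₂ = 4.0800000 − 41.1454698·(4.0800000 − 2.0400000) / (41.1454698 − (-10.3093908)) = 4.0800000 − (83.9367585)/(51.4548607) = 2.4487302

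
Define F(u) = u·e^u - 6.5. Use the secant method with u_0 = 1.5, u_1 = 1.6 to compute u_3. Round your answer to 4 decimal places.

1.4800

F(1.5) = 0.222534, F(1.6) = 1.424852
u_2 = 1.600000 − 1.424852·(1.600000 − 1.500000) / (1.424852 − 0.222534) = 1.600000 − (0.142485)/(1.202318) = 1.481491
F(1.481491) = 0.017823
u_3 = 1.481491 − 0.017823·(1.481491 − 1.600000) / (0.017823 − 1.424852) = 1.481491 − (-0.002112)/(-1.407028) = 1.479990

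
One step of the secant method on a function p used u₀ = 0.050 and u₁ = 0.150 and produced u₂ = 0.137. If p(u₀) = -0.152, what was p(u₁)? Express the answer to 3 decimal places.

The secant line through (0.050, -0.152) and (0.150, p(u₁)) crosses zero at u₂ = 0.137.
So (0.050, -0.152), (0.150, p(u₁)), (0.137, 0) are collinear:
p(u₁) = -0.152 · (0.150 − 0.137) / (0.050 − 0.137) = -0.152 · (0.01300)/(-0.08700) = 0.02271

0.023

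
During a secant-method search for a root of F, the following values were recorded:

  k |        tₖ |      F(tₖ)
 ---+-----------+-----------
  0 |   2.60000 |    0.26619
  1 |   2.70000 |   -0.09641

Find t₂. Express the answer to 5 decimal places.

t₂ = 2.70000 − (-0.09641)·(2.70000 − 2.60000) / (-0.09641 − 0.26619)
   = 2.70000 − (-0.0096410)/(-0.3626000) = 2.6734115

2.67341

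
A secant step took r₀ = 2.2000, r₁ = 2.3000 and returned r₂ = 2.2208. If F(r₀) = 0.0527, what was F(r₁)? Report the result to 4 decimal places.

The secant line through (2.2000, 0.0527) and (2.3000, F(r₁)) crosses zero at r₂ = 2.2208.
So (2.2000, 0.0527), (2.3000, F(r₁)), (2.2208, 0) are collinear:
F(r₁) = 0.0527 · (2.3000 − 2.2208) / (2.2000 − 2.2208) = 0.0527 · (0.079200)/(-0.020800) = -0.200665

-0.2007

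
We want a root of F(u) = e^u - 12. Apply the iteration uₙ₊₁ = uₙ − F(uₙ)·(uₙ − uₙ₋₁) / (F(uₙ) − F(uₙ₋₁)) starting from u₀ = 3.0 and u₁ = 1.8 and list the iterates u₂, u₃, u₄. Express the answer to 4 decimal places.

2.3087, 2.5545, 2.4787

F(3.0) = 8.085537, F(1.8) = -5.950353
u₂ = 1.800000 − (-5.950353)·(1.800000 − 3.000000) / (-5.950353 − 8.085537) = 1.800000 − (7.140423)/(-14.035889) = 2.308726
F(2.308726) = -1.938401
u₃ = 2.308726 − (-1.938401)·(2.308726 − 1.800000) / (-1.938401 − (-5.950353)) = 2.308726 − (-0.986115)/(4.011951) = 2.554520
F(2.554520) = 0.865129
u₄ = 2.554520 − 0.865129·(2.554520 − 2.308726) / (0.865129 − (-1.938401)) = 2.554520 − (0.212644)/(2.803530) = 2.478672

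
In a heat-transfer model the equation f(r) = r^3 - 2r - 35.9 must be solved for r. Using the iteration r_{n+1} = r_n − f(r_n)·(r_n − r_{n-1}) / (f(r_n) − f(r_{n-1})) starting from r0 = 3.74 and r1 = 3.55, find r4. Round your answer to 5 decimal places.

3.50072

f(3.74) = 8.9336240, f(3.55) = 1.7388750
r2 = 3.5500000 − 1.7388750·(3.5500000 − 3.7400000) / (1.7388750 − 8.9336240) = 3.5500000 − (-0.3303862)/(-7.1947490) = 3.5040795
f(3.5040795) = 0.1169385
r3 = 3.5040795 − 0.1169385·(3.5040795 − 3.5500000) / (0.1169385 − 1.7388750) = 3.5040795 − (-0.0053699)/(-1.6219365) = 3.5007688
f(3.5007688) = 0.0017204
r4 = 3.5007688 − 0.0017204·(3.5007688 − 3.5040795) / (0.0017204 − 0.1169385) = 3.5007688 − (-0.0000057)/(-0.1152181) = 3.5007193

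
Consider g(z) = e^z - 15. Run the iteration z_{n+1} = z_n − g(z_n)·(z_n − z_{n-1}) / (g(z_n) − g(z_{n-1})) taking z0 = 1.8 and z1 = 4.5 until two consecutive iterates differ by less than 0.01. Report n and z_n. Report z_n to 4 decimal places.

g(1.8) = -8.950353, g(4.5) = 75.017131
z2 = 4.500000 − 75.017131·(2.700000)/(83.967484) = 2.087801;  |Δ| = 2.412199
g(2.087801) = -6.932842
z3 = 2.087801 − (-6.932842)·(-2.412199)/(-81.949973) = 2.291870;  |Δ| = 0.204068
g(2.291870) = -5.106583
z4 = 2.291870 − (-5.106583)·(0.204068)/(1.826259) = 2.862485;  |Δ| = 0.570616
g(2.862485) = 2.504976
z5 = 2.862485 − 2.504976·(0.570616)/(7.611559) = 2.674695;  |Δ| = 0.187790
g(2.674695) = -0.492080
z6 = 2.674695 − (-0.492080)·(-0.187790)/(-2.997056) = 2.705528;  |Δ| = 0.030833
g(2.705528) = -0.037791
z7 = 2.705528 − (-0.037791)·(0.030833)/(0.454289) = 2.708093;  |Δ| = 0.002565
|z7 − z6| = 0.002565 < 0.01

n = 7, z_n = 2.7081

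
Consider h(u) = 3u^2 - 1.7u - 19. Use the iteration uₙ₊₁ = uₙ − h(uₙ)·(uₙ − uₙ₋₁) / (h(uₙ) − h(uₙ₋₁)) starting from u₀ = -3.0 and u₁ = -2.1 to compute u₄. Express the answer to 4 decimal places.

-2.2492

h(-3.0) = 13.100000, h(-2.1) = -2.200000
u₂ = -2.100000 − (-2.200000)·(-2.100000 − (-3.000000)) / (-2.200000 − 13.100000) = -2.100000 − (-1.980000)/(-15.300000) = -2.229412
h(-2.229412) = -0.299170
u₃ = -2.229412 − (-0.299170)·(-2.229412 − (-2.100000)) / (-0.299170 − (-2.200000)) = -2.229412 − (0.038716)/(1.900830) = -2.249780
h(-2.249780) = 0.009152
u₄ = -2.249780 − 0.009152·(-2.249780 − (-2.229412)) / (0.009152 − (-0.299170)) = -2.249780 − (-0.000186)/(0.308322) = -2.249175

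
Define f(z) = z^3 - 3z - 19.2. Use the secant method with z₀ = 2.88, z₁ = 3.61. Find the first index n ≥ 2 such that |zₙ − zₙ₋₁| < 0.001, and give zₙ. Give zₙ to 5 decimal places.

f(2.88) = -3.9521280, f(3.61) = 17.0158810
z₂ = 3.6100000 − 17.0158810·(0.7300000)/(20.9680090) = 3.0175931;  |Δ| = 0.5924069
f(3.0175931) = -0.7749744
z₃ = 3.0175931 − (-0.7749744)·(-0.5924069)/(-17.7908554) = 3.0433985;  |Δ| = 0.0258054
f(3.0433985) = -0.1414032
z₄ = 3.0433985 − (-0.1414032)·(0.0258054)/(0.6335712) = 3.0491579;  |Δ| = 0.0057594
f(3.0491579) = 0.0016562
z₅ = 3.0491579 − 0.0016562·(0.0057594)/(0.1430594) = 3.0490912;  |Δ| = 0.0000667
|z₅ − z₄| = 0.0000667 < 0.001

n = 5, zₙ = 3.04909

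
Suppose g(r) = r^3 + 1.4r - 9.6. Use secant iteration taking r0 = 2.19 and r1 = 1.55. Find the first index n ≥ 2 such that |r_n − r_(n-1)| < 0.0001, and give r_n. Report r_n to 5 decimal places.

g(2.19) = 3.9694590, g(1.55) = -3.7061250
r2 = 1.5500000 − (-3.7061250)·(-0.6400000)/(-7.6755840) = 1.8590214;  |Δ| = 0.3090214
g(1.8590214) = -0.5726650
r3 = 1.8590214 − (-0.5726650)·(0.3090214)/(3.1334600) = 1.9154976;  |Δ| = 0.0564761
g(1.9154976) = 0.1099082
r4 = 1.9154976 − 0.1099082·(0.0564761)/(0.6825731) = 1.9064038;  |Δ| = 0.0090938
g(1.9064038) = -0.0024478
r5 = 1.9064038 − (-0.0024478)·(-0.0090938)/(-0.1123560) = 1.9066019;  |Δ| = 0.0001981
g(1.9066019) = -0.0000101
r6 = 1.9066019 − (-0.0000101)·(0.0001981)/(0.0024377) = 1.9066027;  |Δ| = 0.0000008
|r6 − r5| = 0.0000008 < 0.0001

n = 6, r_n = 1.90660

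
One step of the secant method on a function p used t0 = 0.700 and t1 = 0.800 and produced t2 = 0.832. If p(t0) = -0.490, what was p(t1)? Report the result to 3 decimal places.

The secant line through (0.700, -0.490) and (0.800, p(t1)) crosses zero at t2 = 0.832.
So (0.700, -0.490), (0.800, p(t1)), (0.832, 0) are collinear:
p(t1) = -0.490 · (0.800 − 0.832) / (0.700 − 0.832) = -0.490 · (-0.03200)/(-0.13200) = -0.11879

-0.119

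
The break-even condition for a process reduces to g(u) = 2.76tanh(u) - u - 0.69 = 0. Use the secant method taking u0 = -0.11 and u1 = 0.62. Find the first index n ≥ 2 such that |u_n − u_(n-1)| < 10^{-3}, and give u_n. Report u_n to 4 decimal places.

n = 5, u_n = 0.4310

g(-0.11) = -0.882381, g(0.62) = 0.211113
u2 = 0.620000 − 0.211113·(0.730000)/(1.093495) = 0.479064;  |Δ| = 0.140936
g(0.479064) = 0.060499
u3 = 0.479064 − 0.060499·(-0.140936)/(-0.150615) = 0.422453;  |Δ| = 0.056611
g(0.422453) = -0.011227
u4 = 0.422453 − (-0.011227)·(-0.056611)/(-0.071725) = 0.431314;  |Δ| = 0.008861
g(0.431314) = 0.000402
u5 = 0.431314 − 0.000402·(0.008861)/(0.011629) = 0.431008;  |Δ| = 0.000306
|u5 − u4| = 0.000306 < 10^{-3}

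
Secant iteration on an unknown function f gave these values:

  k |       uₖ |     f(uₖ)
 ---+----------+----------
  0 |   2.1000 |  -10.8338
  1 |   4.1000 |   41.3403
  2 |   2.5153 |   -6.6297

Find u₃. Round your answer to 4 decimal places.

u₃ = 2.5153 − (-6.6297)·(2.5153 − 4.1000) / (-6.6297 − 41.3403)
   = 2.5153 − (10.506086)/(-47.970000) = 2.734314

2.7343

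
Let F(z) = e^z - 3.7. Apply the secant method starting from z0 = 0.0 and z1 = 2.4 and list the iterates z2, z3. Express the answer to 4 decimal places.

F(0.0) = -2.700000, F(2.4) = 7.323176
z2 = 2.400000 − 7.323176·(2.400000 − 0.000000) / (7.323176 − (-2.700000)) = 2.400000 − (17.575623)/(10.023176) = 0.646502
F(0.646502) = -1.791149
z3 = 0.646502 − (-1.791149)·(0.646502 − 2.400000) / (-1.791149 − 7.323176) = 0.646502 − (3.140776)/(-9.114325) = 0.991099

0.6465, 0.9911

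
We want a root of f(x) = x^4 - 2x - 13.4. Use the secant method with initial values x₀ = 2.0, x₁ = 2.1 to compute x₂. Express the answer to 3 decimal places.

f(2.0) = -1.40000, f(2.1) = 1.84810
x₂ = 2.10000 − 1.84810·(2.10000 − 2.00000) / (1.84810 − (-1.40000)) = 2.10000 − (0.18481)/(3.24810) = 2.04310

2.043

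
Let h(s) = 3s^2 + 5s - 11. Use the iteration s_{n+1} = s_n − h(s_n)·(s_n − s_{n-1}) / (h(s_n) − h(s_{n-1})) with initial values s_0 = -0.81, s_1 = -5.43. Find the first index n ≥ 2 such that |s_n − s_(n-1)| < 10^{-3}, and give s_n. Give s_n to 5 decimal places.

h(-0.81) = -13.0817000, h(-5.43) = 50.3047000
s_2 = -5.4300000 − 50.3047000·(-4.6200000)/(63.3864000) = -1.7634767;  |Δ| = 3.6665233
h(-1.7634767) = -10.4878334
s_3 = -1.7634767 − (-10.4878334)·(3.6665233)/(-60.7925334) = -2.3960196;  |Δ| = 0.6325429
h(-2.3960196) = -5.7573684
s_4 = -2.3960196 − (-5.7573684)·(-0.6325429)/(4.7304650) = -3.1658768;  |Δ| = 0.7698572
h(-3.1658768) = 3.2389434
s_5 = -3.1658768 − 3.2389434·(-0.7698572)/(8.9963118) = -2.8887050;  |Δ| = 0.2771718
h(-2.8887050) = -0.4096755
s_6 = -2.8887050 − (-0.4096755)·(0.2771718)/(-3.6486189) = -2.9198265;  |Δ| = 0.0311215
h(-2.9198265) = -0.0229724
s_7 = -2.9198265 − (-0.0229724)·(-0.0311215)/(0.3867031) = -2.9216753;  |Δ| = 0.0018488
h(-2.9216753) = 0.0001829
s_8 = -2.9216753 − 0.0001829·(-0.0018488)/(0.0231552) = -2.9216607;  |Δ| = 0.0000146
|s_8 − s_7| = 0.0000146 < 10^{-3}

n = 8, s_n = -2.92166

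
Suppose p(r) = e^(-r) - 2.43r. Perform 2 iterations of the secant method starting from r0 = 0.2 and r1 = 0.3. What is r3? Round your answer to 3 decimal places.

0.304

p(0.2) = 0.33273, p(0.3) = 0.01182
r2 = 0.30000 − 0.01182·(0.30000 − 0.20000) / (0.01182 − 0.33273) = 0.30000 − (0.00118)/(-0.32091) = 0.30368
p(0.30368) = 0.00015
r3 = 0.30368 − 0.00015·(0.30368 − 0.30000) / (0.00015 − 0.01182) = 0.30368 − (0.00000)/(-0.01167) = 0.30373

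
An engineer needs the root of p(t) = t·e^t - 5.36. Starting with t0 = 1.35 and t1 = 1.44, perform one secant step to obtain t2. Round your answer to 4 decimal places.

p(1.35) = -0.152476, p(1.44) = 0.717802
t2 = 1.440000 − 0.717802·(1.440000 − 1.350000) / (0.717802 − (-0.152476)) = 1.440000 − (0.064602)/(0.870278) = 1.365768

1.3658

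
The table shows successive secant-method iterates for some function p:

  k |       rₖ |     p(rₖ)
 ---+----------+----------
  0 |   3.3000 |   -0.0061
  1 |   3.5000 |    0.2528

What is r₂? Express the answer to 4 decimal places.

r₂ = 3.5000 − 0.2528·(3.5000 − 3.3000) / (0.2528 − (-0.0061))
   = 3.5000 − (0.050560)/(0.258900) = 3.304712

3.3047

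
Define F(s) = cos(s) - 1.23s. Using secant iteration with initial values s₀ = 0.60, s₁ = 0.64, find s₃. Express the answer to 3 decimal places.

F(0.60) = 0.08734, F(0.64) = 0.01490
s₂ = 0.64000 − 0.01490·(0.64000 − 0.60000) / (0.01490 − 0.08734) = 0.64000 − (0.00060)/(-0.07244) = 0.64823
F(0.64823) = -0.00016
s₃ = 0.64823 − (-0.00016)·(0.64823 − 0.64000) / (-0.00016 − 0.01490) = 0.64823 − (0.00000)/(-0.01506) = 0.64814

0.648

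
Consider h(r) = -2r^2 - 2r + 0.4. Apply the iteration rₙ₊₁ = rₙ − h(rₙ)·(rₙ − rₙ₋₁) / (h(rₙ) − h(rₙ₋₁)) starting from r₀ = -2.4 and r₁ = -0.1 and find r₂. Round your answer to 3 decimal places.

h(-2.4) = -6.32000, h(-0.1) = 0.58000
r₂ = -0.10000 − 0.58000·(-0.10000 − (-2.40000)) / (0.58000 − (-6.32000)) = -0.10000 − (1.33400)/(6.90000) = -0.29333

-0.293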